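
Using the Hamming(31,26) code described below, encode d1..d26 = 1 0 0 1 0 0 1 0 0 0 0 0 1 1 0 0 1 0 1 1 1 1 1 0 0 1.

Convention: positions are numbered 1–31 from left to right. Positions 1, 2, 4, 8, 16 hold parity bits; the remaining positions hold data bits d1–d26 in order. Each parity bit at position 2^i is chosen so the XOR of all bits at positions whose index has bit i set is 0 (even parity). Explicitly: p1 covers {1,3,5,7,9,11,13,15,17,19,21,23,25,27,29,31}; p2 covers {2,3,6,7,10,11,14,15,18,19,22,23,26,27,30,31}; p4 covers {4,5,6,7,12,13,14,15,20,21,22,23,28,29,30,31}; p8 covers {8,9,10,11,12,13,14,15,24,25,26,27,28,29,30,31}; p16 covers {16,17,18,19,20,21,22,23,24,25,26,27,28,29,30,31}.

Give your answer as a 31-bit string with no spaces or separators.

Place data at non-parity positions: p1 p2 1 p4 0 0 1 p8 0 0 1 0 0 0 0 p16 0 1 1 0 0 1 0 1 1 1 1 1 0 0 1
p1 (pos 1,3,5,7,9,11,13,15,17,19,21,23,25,27,29,31): XOR of data positions = 1⊕0⊕1⊕0⊕1⊕0⊕0⊕0⊕1⊕0⊕0⊕1⊕1⊕0⊕1 = 1
p2 (pos 2,3,6,7,10,11,14,15,18,19,22,23,26,27,30,31): XOR of data positions = 1⊕0⊕1⊕0⊕1⊕0⊕0⊕1⊕1⊕1⊕0⊕1⊕1⊕0⊕1 = 1
p4 (pos 4,5,6,7,12,13,14,15,20,21,22,23,28,29,30,31): XOR of data positions = 0⊕0⊕1⊕0⊕0⊕0⊕0⊕0⊕0⊕1⊕0⊕1⊕0⊕0⊕1 = 0
p8 (pos 8,9,10,11,12,13,14,15,24,25,26,27,28,29,30,31): XOR of data positions = 0⊕0⊕1⊕0⊕0⊕0⊕0⊕1⊕1⊕1⊕1⊕1⊕0⊕0⊕1 = 1
p16 (pos 16,17,18,19,20,21,22,23,24,25,26,27,28,29,30,31): XOR of data positions = 0⊕1⊕1⊕0⊕0⊕1⊕0⊕1⊕1⊕1⊕1⊕1⊕0⊕0⊕1 = 1
Codeword: 1110001100100001011001011111001

1110001100100001011001011111001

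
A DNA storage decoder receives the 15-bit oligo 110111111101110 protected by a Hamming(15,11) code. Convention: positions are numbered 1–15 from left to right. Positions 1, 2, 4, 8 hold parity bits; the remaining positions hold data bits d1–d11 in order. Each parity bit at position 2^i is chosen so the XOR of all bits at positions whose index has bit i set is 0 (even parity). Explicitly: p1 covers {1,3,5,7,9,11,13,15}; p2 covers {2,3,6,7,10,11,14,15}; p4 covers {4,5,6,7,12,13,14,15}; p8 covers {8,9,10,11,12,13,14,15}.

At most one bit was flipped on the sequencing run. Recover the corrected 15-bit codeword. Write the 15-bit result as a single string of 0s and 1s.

s1 (pos 1,3,5,7,9,11,13,15): 1⊕0⊕1⊕1⊕1⊕0⊕1⊕0 = 1
s2 (pos 2,3,6,7,10,11,14,15): 1⊕0⊕1⊕1⊕1⊕0⊕1⊕0 = 1
s4 (pos 4,5,6,7,12,13,14,15): 1⊕1⊕1⊕1⊕1⊕1⊕1⊕0 = 1
s8 (pos 8,9,10,11,12,13,14,15): 1⊕1⊕1⊕0⊕1⊕1⊕1⊕0 = 0
Syndrome s8…s1 = 0111 → error at position 7.
Flip position 7: 110111111101110 → 110111011101110

110111011101110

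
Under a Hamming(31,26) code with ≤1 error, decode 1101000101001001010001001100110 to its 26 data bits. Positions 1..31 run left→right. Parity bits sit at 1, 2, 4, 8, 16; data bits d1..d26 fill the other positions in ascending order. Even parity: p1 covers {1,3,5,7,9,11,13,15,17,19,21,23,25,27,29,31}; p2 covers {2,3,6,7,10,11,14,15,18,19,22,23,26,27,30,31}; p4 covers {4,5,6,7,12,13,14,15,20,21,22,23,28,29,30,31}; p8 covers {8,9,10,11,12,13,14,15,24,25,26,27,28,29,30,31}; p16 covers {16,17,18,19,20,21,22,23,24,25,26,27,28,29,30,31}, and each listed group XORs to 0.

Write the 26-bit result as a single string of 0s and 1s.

s1 (pos 1,3,5,7,9,11,13,15,17,19,21,23,25,27,29,31): 1⊕0⊕0⊕0⊕0⊕0⊕1⊕0⊕0⊕0⊕0⊕0⊕1⊕0⊕1⊕0 = 0
s2 (pos 2,3,6,7,10,11,14,15,18,19,22,23,26,27,30,31): 1⊕0⊕0⊕0⊕1⊕0⊕0⊕0⊕1⊕0⊕1⊕0⊕1⊕0⊕1⊕0 = 0
s4 (pos 4,5,6,7,12,13,14,15,20,21,22,23,28,29,30,31): 1⊕0⊕0⊕0⊕0⊕1⊕0⊕0⊕0⊕0⊕1⊕0⊕0⊕1⊕1⊕0 = 1
s8 (pos 8,9,10,11,12,13,14,15,24,25,26,27,28,29,30,31): 1⊕0⊕1⊕0⊕0⊕1⊕0⊕0⊕0⊕1⊕1⊕0⊕0⊕1⊕1⊕0 = 1
s16 (pos 16,17,18,19,20,21,22,23,24,25,26,27,28,29,30,31): 1⊕0⊕1⊕0⊕0⊕0⊕1⊕0⊕0⊕1⊕1⊕0⊕0⊕1⊕1⊕0 = 1
Syndrome s16…s1 = 11100 → error at position 28.
Flip position 28: 1101000101001001010001001100110 → 1101000101001001010001001101110
Read data bits from positions 3,5,6,7,9,10,11,12,13,14,15,17,18,19,20,21,22,23,24,25,26,27,28,29,30,31: 00000100100010001001101110

00000100100010001001101110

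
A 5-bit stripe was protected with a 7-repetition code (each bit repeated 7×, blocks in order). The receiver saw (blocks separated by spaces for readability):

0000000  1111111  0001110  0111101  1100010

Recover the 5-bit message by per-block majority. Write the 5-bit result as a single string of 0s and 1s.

01010

Block 1 (0000000): 0 ones → 0
Block 2 (1111111): 7 ones → 1
Block 3 (0001110): 3 ones → 0
Block 4 (0111101): 5 ones → 1
Block 5 (1100010): 3 ones → 0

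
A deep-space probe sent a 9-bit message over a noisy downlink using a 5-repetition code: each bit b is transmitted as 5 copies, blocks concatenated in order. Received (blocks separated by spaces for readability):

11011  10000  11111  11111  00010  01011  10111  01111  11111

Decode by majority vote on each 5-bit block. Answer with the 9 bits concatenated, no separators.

Block 1 (11011): 4 ones → 1
Block 2 (10000): 1 one → 0
Block 3 (11111): 5 ones → 1
Block 4 (11111): 5 ones → 1
Block 5 (00010): 1 one → 0
Block 6 (01011): 3 ones → 1
Block 7 (10111): 4 ones → 1
Block 8 (01111): 4 ones → 1
Block 9 (11111): 5 ones → 1

101101111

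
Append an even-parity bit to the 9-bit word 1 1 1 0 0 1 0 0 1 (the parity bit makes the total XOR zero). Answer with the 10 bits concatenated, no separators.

XOR of the 9 data bits: 1⊕1⊕1⊕0⊕0⊕1⊕0⊕0⊕1 = 1
Parity bit = 1 (so all 10 bits XOR to 0).

1110010011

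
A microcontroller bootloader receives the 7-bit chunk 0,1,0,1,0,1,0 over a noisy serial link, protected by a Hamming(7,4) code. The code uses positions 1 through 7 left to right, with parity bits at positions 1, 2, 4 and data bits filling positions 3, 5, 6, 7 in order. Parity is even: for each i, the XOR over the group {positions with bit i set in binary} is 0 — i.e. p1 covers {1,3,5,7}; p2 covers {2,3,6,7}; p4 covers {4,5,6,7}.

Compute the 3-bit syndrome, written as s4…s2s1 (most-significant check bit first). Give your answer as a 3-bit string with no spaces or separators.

000

s1 (pos 1,3,5,7): 0⊕0⊕0⊕0 = 0
s2 (pos 2,3,6,7): 1⊕0⊕1⊕0 = 0
s4 (pos 4,5,6,7): 1⊕0⊕1⊕0 = 0
Syndrome s4…s1 = 000 → no error.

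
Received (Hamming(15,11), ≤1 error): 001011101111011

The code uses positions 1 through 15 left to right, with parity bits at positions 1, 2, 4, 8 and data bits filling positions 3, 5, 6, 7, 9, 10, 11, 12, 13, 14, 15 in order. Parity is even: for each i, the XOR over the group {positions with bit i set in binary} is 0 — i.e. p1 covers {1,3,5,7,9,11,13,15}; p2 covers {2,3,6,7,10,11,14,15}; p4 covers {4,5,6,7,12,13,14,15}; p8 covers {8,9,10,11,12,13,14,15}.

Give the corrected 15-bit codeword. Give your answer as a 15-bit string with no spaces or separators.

011011101111011

s1 (pos 1,3,5,7,9,11,13,15): 0⊕1⊕1⊕1⊕1⊕1⊕0⊕1 = 0
s2 (pos 2,3,6,7,10,11,14,15): 0⊕1⊕1⊕1⊕1⊕1⊕1⊕1 = 1
s4 (pos 4,5,6,7,12,13,14,15): 0⊕1⊕1⊕1⊕1⊕0⊕1⊕1 = 0
s8 (pos 8,9,10,11,12,13,14,15): 0⊕1⊕1⊕1⊕1⊕0⊕1⊕1 = 0
Syndrome s8…s1 = 0010 → error at position 2.
Flip position 2: 001011101111011 → 011011101111011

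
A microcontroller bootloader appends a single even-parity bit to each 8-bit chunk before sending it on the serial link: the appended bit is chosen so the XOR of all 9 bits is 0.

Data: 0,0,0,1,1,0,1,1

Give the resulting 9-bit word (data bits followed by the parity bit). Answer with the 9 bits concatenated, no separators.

XOR of the 8 data bits: 0⊕0⊕0⊕1⊕1⊕0⊕1⊕1 = 0
Parity bit = 0 (so all 9 bits XOR to 0).

000110110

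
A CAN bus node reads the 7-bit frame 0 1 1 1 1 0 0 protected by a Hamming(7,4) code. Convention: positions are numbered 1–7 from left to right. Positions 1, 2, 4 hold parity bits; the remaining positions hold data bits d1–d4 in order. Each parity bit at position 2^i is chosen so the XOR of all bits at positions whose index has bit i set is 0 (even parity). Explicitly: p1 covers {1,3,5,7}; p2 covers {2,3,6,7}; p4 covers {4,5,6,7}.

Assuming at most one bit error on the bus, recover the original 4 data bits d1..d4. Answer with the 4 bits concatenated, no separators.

s1 (pos 1,3,5,7): 0⊕1⊕1⊕0 = 0
s2 (pos 2,3,6,7): 1⊕1⊕0⊕0 = 0
s4 (pos 4,5,6,7): 1⊕1⊕0⊕0 = 0
Syndrome s4…s1 = 000 → no error.
Read data bits from positions 3,5,6,7: 1100

1100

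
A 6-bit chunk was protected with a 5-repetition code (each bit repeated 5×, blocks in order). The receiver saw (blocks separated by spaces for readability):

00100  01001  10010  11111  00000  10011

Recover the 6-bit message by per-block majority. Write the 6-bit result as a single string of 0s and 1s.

000101

Block 1 (00100): 1 one → 0
Block 2 (01001): 2 ones → 0
Block 3 (10010): 2 ones → 0
Block 4 (11111): 5 ones → 1
Block 5 (00000): 0 ones → 0
Block 6 (10011): 3 ones → 1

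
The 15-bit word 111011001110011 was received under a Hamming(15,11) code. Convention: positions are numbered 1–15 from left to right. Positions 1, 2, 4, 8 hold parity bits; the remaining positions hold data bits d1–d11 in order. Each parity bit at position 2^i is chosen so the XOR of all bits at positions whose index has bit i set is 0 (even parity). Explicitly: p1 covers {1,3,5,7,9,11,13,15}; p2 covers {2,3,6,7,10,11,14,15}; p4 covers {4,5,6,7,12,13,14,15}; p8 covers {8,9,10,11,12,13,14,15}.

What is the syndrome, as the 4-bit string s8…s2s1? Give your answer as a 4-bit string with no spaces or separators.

s1 (pos 1,3,5,7,9,11,13,15): 1⊕1⊕1⊕0⊕1⊕1⊕0⊕1 = 0
s2 (pos 2,3,6,7,10,11,14,15): 1⊕1⊕1⊕0⊕1⊕1⊕1⊕1 = 1
s4 (pos 4,5,6,7,12,13,14,15): 0⊕1⊕1⊕0⊕0⊕0⊕1⊕1 = 0
s8 (pos 8,9,10,11,12,13,14,15): 0⊕1⊕1⊕1⊕0⊕0⊕1⊕1 = 1
Syndrome s8…s1 = 1010 → error at position 10.

1010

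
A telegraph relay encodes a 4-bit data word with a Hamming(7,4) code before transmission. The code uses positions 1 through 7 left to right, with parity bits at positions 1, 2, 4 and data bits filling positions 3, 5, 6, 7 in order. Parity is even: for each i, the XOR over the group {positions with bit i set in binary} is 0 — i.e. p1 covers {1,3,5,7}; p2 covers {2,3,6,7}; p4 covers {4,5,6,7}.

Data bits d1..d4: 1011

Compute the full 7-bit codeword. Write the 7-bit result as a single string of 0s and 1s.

Place data at non-parity positions: p1 p2 1 p4 0 1 1
p1 (pos 1,3,5,7): XOR of data positions = 1⊕0⊕1 = 0
p2 (pos 2,3,6,7): XOR of data positions = 1⊕1⊕1 = 1
p4 (pos 4,5,6,7): XOR of data positions = 0⊕1⊕1 = 0
Codeword: 0110011

0110011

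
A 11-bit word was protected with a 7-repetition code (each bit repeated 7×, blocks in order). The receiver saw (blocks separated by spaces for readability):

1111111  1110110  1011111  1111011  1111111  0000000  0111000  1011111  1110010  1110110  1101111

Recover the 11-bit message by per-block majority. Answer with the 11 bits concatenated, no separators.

Block 1 (1111111): 7 ones → 1
Block 2 (1110110): 5 ones → 1
Block 3 (1011111): 6 ones → 1
Block 4 (1111011): 6 ones → 1
Block 5 (1111111): 7 ones → 1
Block 6 (0000000): 0 ones → 0
Block 7 (0111000): 3 ones → 0
Block 8 (1011111): 6 ones → 1
Block 9 (1110010): 4 ones → 1
Block 10 (1110110): 5 ones → 1
Block 11 (1101111): 6 ones → 1

11111001111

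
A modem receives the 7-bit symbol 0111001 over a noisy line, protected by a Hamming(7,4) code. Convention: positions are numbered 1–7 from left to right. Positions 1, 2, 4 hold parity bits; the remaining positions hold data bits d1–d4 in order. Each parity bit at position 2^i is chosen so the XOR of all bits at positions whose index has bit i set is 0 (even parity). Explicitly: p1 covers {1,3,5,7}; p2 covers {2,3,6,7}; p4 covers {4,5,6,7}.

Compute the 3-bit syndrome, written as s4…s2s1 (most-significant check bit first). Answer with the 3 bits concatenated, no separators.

s1 (pos 1,3,5,7): 0⊕1⊕0⊕1 = 0
s2 (pos 2,3,6,7): 1⊕1⊕0⊕1 = 1
s4 (pos 4,5,6,7): 1⊕0⊕0⊕1 = 0
Syndrome s4…s1 = 010 → error at position 2.

010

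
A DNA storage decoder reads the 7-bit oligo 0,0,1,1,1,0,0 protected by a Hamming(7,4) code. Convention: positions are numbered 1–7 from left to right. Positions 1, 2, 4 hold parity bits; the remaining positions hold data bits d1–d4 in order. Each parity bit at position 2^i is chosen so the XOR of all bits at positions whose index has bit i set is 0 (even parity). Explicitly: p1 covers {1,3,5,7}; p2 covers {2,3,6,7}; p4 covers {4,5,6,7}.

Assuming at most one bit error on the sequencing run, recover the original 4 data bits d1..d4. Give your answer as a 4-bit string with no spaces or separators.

s1 (pos 1,3,5,7): 0⊕1⊕1⊕0 = 0
s2 (pos 2,3,6,7): 0⊕1⊕0⊕0 = 1
s4 (pos 4,5,6,7): 1⊕1⊕0⊕0 = 0
Syndrome s4…s1 = 010 → error at position 2.
Flip position 2: 0011100 → 0111100
Read data bits from positions 3,5,6,7: 1100

1100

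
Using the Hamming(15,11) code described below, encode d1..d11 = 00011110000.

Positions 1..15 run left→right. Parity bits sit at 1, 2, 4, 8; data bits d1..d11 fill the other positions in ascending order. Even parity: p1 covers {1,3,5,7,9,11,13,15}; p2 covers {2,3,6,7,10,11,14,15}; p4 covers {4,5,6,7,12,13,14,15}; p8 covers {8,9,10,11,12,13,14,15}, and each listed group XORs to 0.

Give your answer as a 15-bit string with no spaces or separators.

110100111110000

Place data at non-parity positions: p1 p2 0 p4 0 0 1 p8 1 1 1 0 0 0 0
p1 (pos 1,3,5,7,9,11,13,15): XOR of data positions = 0⊕0⊕1⊕1⊕1⊕0⊕0 = 1
p2 (pos 2,3,6,7,10,11,14,15): XOR of data positions = 0⊕0⊕1⊕1⊕1⊕0⊕0 = 1
p4 (pos 4,5,6,7,12,13,14,15): XOR of data positions = 0⊕0⊕1⊕0⊕0⊕0⊕0 = 1
p8 (pos 8,9,10,11,12,13,14,15): XOR of data positions = 1⊕1⊕1⊕0⊕0⊕0⊕0 = 1
Codeword: 110100111110000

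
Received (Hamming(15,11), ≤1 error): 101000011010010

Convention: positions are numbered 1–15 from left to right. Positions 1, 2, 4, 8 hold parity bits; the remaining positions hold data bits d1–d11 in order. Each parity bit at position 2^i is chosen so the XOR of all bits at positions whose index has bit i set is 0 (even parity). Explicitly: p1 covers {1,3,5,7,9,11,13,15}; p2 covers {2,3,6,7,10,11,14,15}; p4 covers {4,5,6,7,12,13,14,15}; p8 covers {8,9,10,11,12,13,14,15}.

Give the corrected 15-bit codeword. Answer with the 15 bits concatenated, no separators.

101001011010010

s1 (pos 1,3,5,7,9,11,13,15): 1⊕1⊕0⊕0⊕1⊕1⊕0⊕0 = 0
s2 (pos 2,3,6,7,10,11,14,15): 0⊕1⊕0⊕0⊕0⊕1⊕1⊕0 = 1
s4 (pos 4,5,6,7,12,13,14,15): 0⊕0⊕0⊕0⊕0⊕0⊕1⊕0 = 1
s8 (pos 8,9,10,11,12,13,14,15): 1⊕1⊕0⊕1⊕0⊕0⊕1⊕0 = 0
Syndrome s8…s1 = 0110 → error at position 6.
Flip position 6: 101000011010010 → 101001011010010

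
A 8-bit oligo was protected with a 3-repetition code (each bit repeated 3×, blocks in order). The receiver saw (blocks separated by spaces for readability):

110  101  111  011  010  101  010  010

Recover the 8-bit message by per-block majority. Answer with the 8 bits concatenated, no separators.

11110100

Block 1 (110): 2 ones → 1
Block 2 (101): 2 ones → 1
Block 3 (111): 3 ones → 1
Block 4 (011): 2 ones → 1
Block 5 (010): 1 one → 0
Block 6 (101): 2 ones → 1
Block 7 (010): 1 one → 0
Block 8 (010): 1 one → 0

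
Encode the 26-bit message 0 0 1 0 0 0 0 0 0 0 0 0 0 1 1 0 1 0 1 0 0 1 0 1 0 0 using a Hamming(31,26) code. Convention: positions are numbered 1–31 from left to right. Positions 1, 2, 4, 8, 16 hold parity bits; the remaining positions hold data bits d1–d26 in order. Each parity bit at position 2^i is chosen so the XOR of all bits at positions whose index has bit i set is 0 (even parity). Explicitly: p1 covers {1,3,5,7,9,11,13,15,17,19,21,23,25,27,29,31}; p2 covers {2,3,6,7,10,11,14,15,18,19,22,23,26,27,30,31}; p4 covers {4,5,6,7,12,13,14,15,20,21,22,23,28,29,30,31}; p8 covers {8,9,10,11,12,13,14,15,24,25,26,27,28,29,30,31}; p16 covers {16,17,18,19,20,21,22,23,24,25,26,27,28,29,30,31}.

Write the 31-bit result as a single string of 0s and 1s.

1000010100000000001101010010100

Place data at non-parity positions: p1 p2 0 p4 0 1 0 p8 0 0 0 0 0 0 0 p16 0 0 1 1 0 1 0 1 0 0 1 0 1 0 0
p1 (pos 1,3,5,7,9,11,13,15,17,19,21,23,25,27,29,31): XOR of data positions = 0⊕0⊕0⊕0⊕0⊕0⊕0⊕0⊕1⊕0⊕0⊕0⊕1⊕1⊕0 = 1
p2 (pos 2,3,6,7,10,11,14,15,18,19,22,23,26,27,30,31): XOR of data positions = 0⊕1⊕0⊕0⊕0⊕0⊕0⊕0⊕1⊕1⊕0⊕0⊕1⊕0⊕0 = 0
p4 (pos 4,5,6,7,12,13,14,15,20,21,22,23,28,29,30,31): XOR of data positions = 0⊕1⊕0⊕0⊕0⊕0⊕0⊕1⊕0⊕1⊕0⊕0⊕1⊕0⊕0 = 0
p8 (pos 8,9,10,11,12,13,14,15,24,25,26,27,28,29,30,31): XOR of data positions = 0⊕0⊕0⊕0⊕0⊕0⊕0⊕1⊕0⊕0⊕1⊕0⊕1⊕0⊕0 = 1
p16 (pos 16,17,18,19,20,21,22,23,24,25,26,27,28,29,30,31): XOR of data positions = 0⊕0⊕1⊕1⊕0⊕1⊕0⊕1⊕0⊕0⊕1⊕0⊕1⊕0⊕0 = 0
Codeword: 1000010100000000001101010010100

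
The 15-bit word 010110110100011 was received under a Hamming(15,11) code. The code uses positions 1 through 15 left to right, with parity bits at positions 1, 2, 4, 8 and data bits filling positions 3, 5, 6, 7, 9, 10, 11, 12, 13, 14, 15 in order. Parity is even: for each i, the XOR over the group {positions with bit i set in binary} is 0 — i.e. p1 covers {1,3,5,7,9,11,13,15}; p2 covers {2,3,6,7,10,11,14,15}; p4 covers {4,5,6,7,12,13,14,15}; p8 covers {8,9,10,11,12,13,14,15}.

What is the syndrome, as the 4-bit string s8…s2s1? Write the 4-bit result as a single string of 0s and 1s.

s1 (pos 1,3,5,7,9,11,13,15): 0⊕0⊕1⊕1⊕0⊕0⊕0⊕1 = 1
s2 (pos 2,3,6,7,10,11,14,15): 1⊕0⊕0⊕1⊕1⊕0⊕1⊕1 = 1
s4 (pos 4,5,6,7,12,13,14,15): 1⊕1⊕0⊕1⊕0⊕0⊕1⊕1 = 1
s8 (pos 8,9,10,11,12,13,14,15): 1⊕0⊕1⊕0⊕0⊕0⊕1⊕1 = 0
Syndrome s8…s1 = 0111 → error at position 7.

0111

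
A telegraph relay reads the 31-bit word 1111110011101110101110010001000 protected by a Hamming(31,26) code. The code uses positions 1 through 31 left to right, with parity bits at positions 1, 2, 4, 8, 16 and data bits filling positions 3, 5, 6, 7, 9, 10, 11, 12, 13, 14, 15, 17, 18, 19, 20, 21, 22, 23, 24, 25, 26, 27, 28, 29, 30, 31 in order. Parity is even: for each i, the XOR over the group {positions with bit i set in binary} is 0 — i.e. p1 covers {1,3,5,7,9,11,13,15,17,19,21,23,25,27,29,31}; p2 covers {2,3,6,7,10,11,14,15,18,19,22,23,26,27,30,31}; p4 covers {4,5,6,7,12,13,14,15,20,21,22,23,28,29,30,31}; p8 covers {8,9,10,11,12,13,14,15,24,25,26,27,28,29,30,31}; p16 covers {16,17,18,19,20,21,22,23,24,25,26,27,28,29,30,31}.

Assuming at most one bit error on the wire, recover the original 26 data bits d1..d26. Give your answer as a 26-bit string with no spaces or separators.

s1 (pos 1,3,5,7,9,11,13,15,17,19,21,23,25,27,29,31): 1⊕1⊕1⊕0⊕1⊕1⊕1⊕1⊕1⊕1⊕1⊕0⊕0⊕0⊕0⊕0 = 0
s2 (pos 2,3,6,7,10,11,14,15,18,19,22,23,26,27,30,31): 1⊕1⊕1⊕0⊕1⊕1⊕1⊕1⊕0⊕1⊕0⊕0⊕0⊕0⊕0⊕0 = 0
s4 (pos 4,5,6,7,12,13,14,15,20,21,22,23,28,29,30,31): 1⊕1⊕1⊕0⊕0⊕1⊕1⊕1⊕1⊕1⊕0⊕0⊕1⊕0⊕0⊕0 = 1
s8 (pos 8,9,10,11,12,13,14,15,24,25,26,27,28,29,30,31): 0⊕1⊕1⊕1⊕0⊕1⊕1⊕1⊕1⊕0⊕0⊕0⊕1⊕0⊕0⊕0 = 0
s16 (pos 16,17,18,19,20,21,22,23,24,25,26,27,28,29,30,31): 0⊕1⊕0⊕1⊕1⊕1⊕0⊕0⊕1⊕0⊕0⊕0⊕1⊕0⊕0⊕0 = 0
Syndrome s16…s1 = 00100 → error at position 4.
Flip position 4: 1111110011101110101110010001000 → 1110110011101110101110010001000
Read data bits from positions 3,5,6,7,9,10,11,12,13,14,15,17,18,19,20,21,22,23,24,25,26,27,28,29,30,31: 11101110111101110010001000

11101110111101110010001000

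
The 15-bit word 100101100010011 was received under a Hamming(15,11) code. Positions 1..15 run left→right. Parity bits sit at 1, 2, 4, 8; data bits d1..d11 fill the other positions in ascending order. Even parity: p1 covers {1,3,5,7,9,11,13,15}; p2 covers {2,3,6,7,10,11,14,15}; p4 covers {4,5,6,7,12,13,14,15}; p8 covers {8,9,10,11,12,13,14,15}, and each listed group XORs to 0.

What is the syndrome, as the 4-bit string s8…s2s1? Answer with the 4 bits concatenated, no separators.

1110

s1 (pos 1,3,5,7,9,11,13,15): 1⊕0⊕0⊕1⊕0⊕1⊕0⊕1 = 0
s2 (pos 2,3,6,7,10,11,14,15): 0⊕0⊕1⊕1⊕0⊕1⊕1⊕1 = 1
s4 (pos 4,5,6,7,12,13,14,15): 1⊕0⊕1⊕1⊕0⊕0⊕1⊕1 = 1
s8 (pos 8,9,10,11,12,13,14,15): 0⊕0⊕0⊕1⊕0⊕0⊕1⊕1 = 1
Syndrome s8…s1 = 1110 → error at position 14.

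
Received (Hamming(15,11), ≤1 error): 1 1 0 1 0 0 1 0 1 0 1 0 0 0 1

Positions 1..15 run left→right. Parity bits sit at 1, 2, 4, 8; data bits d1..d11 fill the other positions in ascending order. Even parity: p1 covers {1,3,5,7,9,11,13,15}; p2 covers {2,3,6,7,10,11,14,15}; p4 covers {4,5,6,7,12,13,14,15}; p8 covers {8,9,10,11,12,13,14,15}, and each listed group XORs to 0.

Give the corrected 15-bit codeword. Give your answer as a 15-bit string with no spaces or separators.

s1 (pos 1,3,5,7,9,11,13,15): 1⊕0⊕0⊕1⊕1⊕1⊕0⊕1 = 1
s2 (pos 2,3,6,7,10,11,14,15): 1⊕0⊕0⊕1⊕0⊕1⊕0⊕1 = 0
s4 (pos 4,5,6,7,12,13,14,15): 1⊕0⊕0⊕1⊕0⊕0⊕0⊕1 = 1
s8 (pos 8,9,10,11,12,13,14,15): 0⊕1⊕0⊕1⊕0⊕0⊕0⊕1 = 1
Syndrome s8…s1 = 1101 → error at position 13.
Flip position 13: 110100101010001 → 110100101010101

110100101010101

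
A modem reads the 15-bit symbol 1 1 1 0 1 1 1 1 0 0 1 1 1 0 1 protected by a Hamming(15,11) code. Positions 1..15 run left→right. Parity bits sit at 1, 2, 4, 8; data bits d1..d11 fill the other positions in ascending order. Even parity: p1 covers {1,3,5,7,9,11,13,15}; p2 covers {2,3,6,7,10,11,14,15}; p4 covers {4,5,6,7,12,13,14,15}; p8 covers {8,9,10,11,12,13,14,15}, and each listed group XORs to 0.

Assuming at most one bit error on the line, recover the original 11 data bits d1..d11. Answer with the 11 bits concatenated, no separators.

s1 (pos 1,3,5,7,9,11,13,15): 1⊕1⊕1⊕1⊕0⊕1⊕1⊕1 = 1
s2 (pos 2,3,6,7,10,11,14,15): 1⊕1⊕1⊕1⊕0⊕1⊕0⊕1 = 0
s4 (pos 4,5,6,7,12,13,14,15): 0⊕1⊕1⊕1⊕1⊕1⊕0⊕1 = 0
s8 (pos 8,9,10,11,12,13,14,15): 1⊕0⊕0⊕1⊕1⊕1⊕0⊕1 = 1
Syndrome s8…s1 = 1001 → error at position 9.
Flip position 9: 111011110011101 → 111011111011101
Read data bits from positions 3,5,6,7,9,10,11,12,13,14,15: 11111011101

11111011101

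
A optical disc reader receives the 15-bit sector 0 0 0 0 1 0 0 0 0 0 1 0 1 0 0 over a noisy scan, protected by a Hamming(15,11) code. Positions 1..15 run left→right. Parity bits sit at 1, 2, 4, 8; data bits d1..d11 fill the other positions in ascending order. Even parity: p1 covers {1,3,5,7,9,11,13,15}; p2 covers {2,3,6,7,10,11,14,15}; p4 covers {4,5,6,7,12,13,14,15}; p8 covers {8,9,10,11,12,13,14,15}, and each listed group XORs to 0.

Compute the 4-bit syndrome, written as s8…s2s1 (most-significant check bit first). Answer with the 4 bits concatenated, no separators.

s1 (pos 1,3,5,7,9,11,13,15): 0⊕0⊕1⊕0⊕0⊕1⊕1⊕0 = 1
s2 (pos 2,3,6,7,10,11,14,15): 0⊕0⊕0⊕0⊕0⊕1⊕0⊕0 = 1
s4 (pos 4,5,6,7,12,13,14,15): 0⊕1⊕0⊕0⊕0⊕1⊕0⊕0 = 0
s8 (pos 8,9,10,11,12,13,14,15): 0⊕0⊕0⊕1⊕0⊕1⊕0⊕0 = 0
Syndrome s8…s1 = 0011 → error at position 3.

0011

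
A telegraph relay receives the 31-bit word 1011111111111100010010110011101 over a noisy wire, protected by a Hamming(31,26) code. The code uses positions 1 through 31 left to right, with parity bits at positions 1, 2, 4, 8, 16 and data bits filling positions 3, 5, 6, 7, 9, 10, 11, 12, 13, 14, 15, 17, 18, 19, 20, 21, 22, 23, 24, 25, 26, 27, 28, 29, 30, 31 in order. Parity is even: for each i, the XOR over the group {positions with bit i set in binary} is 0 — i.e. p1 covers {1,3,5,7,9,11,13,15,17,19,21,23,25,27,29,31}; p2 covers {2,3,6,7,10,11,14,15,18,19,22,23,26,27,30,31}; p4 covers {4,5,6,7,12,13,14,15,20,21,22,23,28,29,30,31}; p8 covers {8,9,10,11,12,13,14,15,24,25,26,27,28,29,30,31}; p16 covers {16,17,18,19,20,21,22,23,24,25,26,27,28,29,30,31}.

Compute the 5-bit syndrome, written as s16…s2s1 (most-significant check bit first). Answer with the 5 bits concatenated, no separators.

00000

s1 (pos 1,3,5,7,9,11,13,15,17,19,21,23,25,27,29,31): 1⊕1⊕1⊕1⊕1⊕1⊕1⊕0⊕0⊕0⊕1⊕1⊕0⊕1⊕1⊕1 = 0
s2 (pos 2,3,6,7,10,11,14,15,18,19,22,23,26,27,30,31): 0⊕1⊕1⊕1⊕1⊕1⊕1⊕0⊕1⊕0⊕0⊕1⊕0⊕1⊕0⊕1 = 0
s4 (pos 4,5,6,7,12,13,14,15,20,21,22,23,28,29,30,31): 1⊕1⊕1⊕1⊕1⊕1⊕1⊕0⊕0⊕1⊕0⊕1⊕1⊕1⊕0⊕1 = 0
s8 (pos 8,9,10,11,12,13,14,15,24,25,26,27,28,29,30,31): 1⊕1⊕1⊕1⊕1⊕1⊕1⊕0⊕1⊕0⊕0⊕1⊕1⊕1⊕0⊕1 = 0
s16 (pos 16,17,18,19,20,21,22,23,24,25,26,27,28,29,30,31): 0⊕0⊕1⊕0⊕0⊕1⊕0⊕1⊕1⊕0⊕0⊕1⊕1⊕1⊕0⊕1 = 0
Syndrome s16…s1 = 00000 → no error.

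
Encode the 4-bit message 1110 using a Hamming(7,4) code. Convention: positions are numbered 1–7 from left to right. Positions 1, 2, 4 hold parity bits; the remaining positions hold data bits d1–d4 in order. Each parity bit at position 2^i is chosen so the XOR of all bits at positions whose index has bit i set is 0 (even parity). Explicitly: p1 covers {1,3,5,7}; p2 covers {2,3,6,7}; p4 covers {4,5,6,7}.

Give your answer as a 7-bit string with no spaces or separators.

Place data at non-parity positions: p1 p2 1 p4 1 1 0
p1 (pos 1,3,5,7): XOR of data positions = 1⊕1⊕0 = 0
p2 (pos 2,3,6,7): XOR of data positions = 1⊕1⊕0 = 0
p4 (pos 4,5,6,7): XOR of data positions = 1⊕1⊕0 = 0
Codeword: 0010110

0010110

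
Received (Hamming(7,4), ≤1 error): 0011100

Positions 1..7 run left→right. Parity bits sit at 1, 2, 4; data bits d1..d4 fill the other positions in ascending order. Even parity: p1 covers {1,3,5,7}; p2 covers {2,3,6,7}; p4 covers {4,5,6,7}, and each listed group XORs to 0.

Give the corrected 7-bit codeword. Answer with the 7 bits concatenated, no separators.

0111100

s1 (pos 1,3,5,7): 0⊕1⊕1⊕0 = 0
s2 (pos 2,3,6,7): 0⊕1⊕0⊕0 = 1
s4 (pos 4,5,6,7): 1⊕1⊕0⊕0 = 0
Syndrome s4…s1 = 010 → error at position 2.
Flip position 2: 0011100 → 0111100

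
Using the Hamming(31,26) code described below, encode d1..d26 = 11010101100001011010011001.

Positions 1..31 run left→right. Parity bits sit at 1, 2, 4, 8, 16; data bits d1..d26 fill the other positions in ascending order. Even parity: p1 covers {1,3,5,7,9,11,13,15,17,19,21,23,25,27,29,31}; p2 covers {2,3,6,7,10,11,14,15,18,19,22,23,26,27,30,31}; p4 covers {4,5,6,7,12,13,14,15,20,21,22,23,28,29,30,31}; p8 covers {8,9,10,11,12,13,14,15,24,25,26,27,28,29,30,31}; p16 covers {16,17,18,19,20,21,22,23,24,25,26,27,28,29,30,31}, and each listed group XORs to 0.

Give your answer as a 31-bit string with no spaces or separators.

Place data at non-parity positions: p1 p2 1 p4 1 0 1 p8 0 1 0 1 1 0 0 p16 0 0 1 0 1 1 0 1 0 0 1 1 0 0 1
p1 (pos 1,3,5,7,9,11,13,15,17,19,21,23,25,27,29,31): XOR of data positions = 1⊕1⊕1⊕0⊕0⊕1⊕0⊕0⊕1⊕1⊕0⊕0⊕1⊕0⊕1 = 0
p2 (pos 2,3,6,7,10,11,14,15,18,19,22,23,26,27,30,31): XOR of data positions = 1⊕0⊕1⊕1⊕0⊕0⊕0⊕0⊕1⊕1⊕0⊕0⊕1⊕0⊕1 = 1
p4 (pos 4,5,6,7,12,13,14,15,20,21,22,23,28,29,30,31): XOR of data positions = 1⊕0⊕1⊕1⊕1⊕0⊕0⊕0⊕1⊕1⊕0⊕1⊕0⊕0⊕1 = 0
p8 (pos 8,9,10,11,12,13,14,15,24,25,26,27,28,29,30,31): XOR of data positions = 0⊕1⊕0⊕1⊕1⊕0⊕0⊕1⊕0⊕0⊕1⊕1⊕0⊕0⊕1 = 1
p16 (pos 16,17,18,19,20,21,22,23,24,25,26,27,28,29,30,31): XOR of data positions = 0⊕0⊕1⊕0⊕1⊕1⊕0⊕1⊕0⊕0⊕1⊕1⊕0⊕0⊕1 = 1
Codeword: 0110101101011001001011010011001

0110101101011001001011010011001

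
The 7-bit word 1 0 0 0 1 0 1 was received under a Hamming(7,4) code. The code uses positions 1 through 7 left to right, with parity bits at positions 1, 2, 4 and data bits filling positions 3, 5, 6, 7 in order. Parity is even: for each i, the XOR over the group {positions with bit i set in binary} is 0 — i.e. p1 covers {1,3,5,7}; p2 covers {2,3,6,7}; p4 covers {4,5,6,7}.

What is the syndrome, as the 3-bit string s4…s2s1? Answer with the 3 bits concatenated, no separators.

011

s1 (pos 1,3,5,7): 1⊕0⊕1⊕1 = 1
s2 (pos 2,3,6,7): 0⊕0⊕0⊕1 = 1
s4 (pos 4,5,6,7): 0⊕1⊕0⊕1 = 0
Syndrome s4…s1 = 011 → error at position 3.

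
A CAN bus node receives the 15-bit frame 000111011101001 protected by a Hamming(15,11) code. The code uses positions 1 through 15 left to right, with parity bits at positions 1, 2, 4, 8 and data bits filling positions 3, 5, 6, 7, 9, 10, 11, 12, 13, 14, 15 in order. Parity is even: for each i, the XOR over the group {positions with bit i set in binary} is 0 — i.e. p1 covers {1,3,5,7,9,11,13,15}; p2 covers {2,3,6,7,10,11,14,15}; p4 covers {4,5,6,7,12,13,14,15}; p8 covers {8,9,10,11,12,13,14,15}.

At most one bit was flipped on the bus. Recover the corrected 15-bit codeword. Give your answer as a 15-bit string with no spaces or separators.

000111011101000

s1 (pos 1,3,5,7,9,11,13,15): 0⊕0⊕1⊕0⊕1⊕0⊕0⊕1 = 1
s2 (pos 2,3,6,7,10,11,14,15): 0⊕0⊕1⊕0⊕1⊕0⊕0⊕1 = 1
s4 (pos 4,5,6,7,12,13,14,15): 1⊕1⊕1⊕0⊕1⊕0⊕0⊕1 = 1
s8 (pos 8,9,10,11,12,13,14,15): 1⊕1⊕1⊕0⊕1⊕0⊕0⊕1 = 1
Syndrome s8…s1 = 1111 → error at position 15.
Flip position 15: 000111011101001 → 000111011101000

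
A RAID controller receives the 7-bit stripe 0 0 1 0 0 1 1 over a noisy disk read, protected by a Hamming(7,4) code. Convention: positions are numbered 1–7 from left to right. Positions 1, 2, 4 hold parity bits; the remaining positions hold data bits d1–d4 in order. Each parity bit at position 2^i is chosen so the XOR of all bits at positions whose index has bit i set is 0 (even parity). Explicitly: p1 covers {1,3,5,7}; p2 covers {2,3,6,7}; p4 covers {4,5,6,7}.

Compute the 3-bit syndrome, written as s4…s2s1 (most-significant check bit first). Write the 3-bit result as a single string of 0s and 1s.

s1 (pos 1,3,5,7): 0⊕1⊕0⊕1 = 0
s2 (pos 2,3,6,7): 0⊕1⊕1⊕1 = 1
s4 (pos 4,5,6,7): 0⊕0⊕1⊕1 = 0
Syndrome s4…s1 = 010 → error at position 2.

010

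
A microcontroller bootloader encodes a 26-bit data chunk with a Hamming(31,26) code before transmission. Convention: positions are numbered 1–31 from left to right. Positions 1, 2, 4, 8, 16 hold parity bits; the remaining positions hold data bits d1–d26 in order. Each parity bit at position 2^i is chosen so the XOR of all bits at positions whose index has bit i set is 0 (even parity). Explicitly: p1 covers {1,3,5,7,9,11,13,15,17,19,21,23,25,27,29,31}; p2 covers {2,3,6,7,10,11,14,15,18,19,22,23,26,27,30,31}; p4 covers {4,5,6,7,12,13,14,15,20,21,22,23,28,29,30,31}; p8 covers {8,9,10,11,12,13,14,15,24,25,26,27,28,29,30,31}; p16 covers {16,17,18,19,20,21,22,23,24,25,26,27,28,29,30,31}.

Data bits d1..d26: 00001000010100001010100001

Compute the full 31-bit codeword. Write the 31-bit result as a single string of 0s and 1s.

1001000110000101100001010100001

Place data at non-parity positions: p1 p2 0 p4 0 0 0 p8 1 0 0 0 0 1 0 p16 1 0 0 0 0 1 0 1 0 1 0 0 0 0 1
p1 (pos 1,3,5,7,9,11,13,15,17,19,21,23,25,27,29,31): XOR of data positions = 0⊕0⊕0⊕1⊕0⊕0⊕0⊕1⊕0⊕0⊕0⊕0⊕0⊕0⊕1 = 1
p2 (pos 2,3,6,7,10,11,14,15,18,19,22,23,26,27,30,31): XOR of data positions = 0⊕0⊕0⊕0⊕0⊕1⊕0⊕0⊕0⊕1⊕0⊕1⊕0⊕0⊕1 = 0
p4 (pos 4,5,6,7,12,13,14,15,20,21,22,23,28,29,30,31): XOR of data positions = 0⊕0⊕0⊕0⊕0⊕1⊕0⊕0⊕0⊕1⊕0⊕0⊕0⊕0⊕1 = 1
p8 (pos 8,9,10,11,12,13,14,15,24,25,26,27,28,29,30,31): XOR of data positions = 1⊕0⊕0⊕0⊕0⊕1⊕0⊕1⊕0⊕1⊕0⊕0⊕0⊕0⊕1 = 1
p16 (pos 16,17,18,19,20,21,22,23,24,25,26,27,28,29,30,31): XOR of data positions = 1⊕0⊕0⊕0⊕0⊕1⊕0⊕1⊕0⊕1⊕0⊕0⊕0⊕0⊕1 = 1
Codeword: 1001000110000101100001010100001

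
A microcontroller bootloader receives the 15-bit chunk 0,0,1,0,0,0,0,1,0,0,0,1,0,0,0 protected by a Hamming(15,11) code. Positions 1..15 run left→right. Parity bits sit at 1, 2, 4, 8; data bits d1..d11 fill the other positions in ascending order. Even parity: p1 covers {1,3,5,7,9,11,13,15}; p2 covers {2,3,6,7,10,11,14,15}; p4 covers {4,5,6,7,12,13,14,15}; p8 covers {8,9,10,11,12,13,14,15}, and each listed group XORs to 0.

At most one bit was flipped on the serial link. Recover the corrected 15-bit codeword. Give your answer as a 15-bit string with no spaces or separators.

001000110001000

s1 (pos 1,3,5,7,9,11,13,15): 0⊕1⊕0⊕0⊕0⊕0⊕0⊕0 = 1
s2 (pos 2,3,6,7,10,11,14,15): 0⊕1⊕0⊕0⊕0⊕0⊕0⊕0 = 1
s4 (pos 4,5,6,7,12,13,14,15): 0⊕0⊕0⊕0⊕1⊕0⊕0⊕0 = 1
s8 (pos 8,9,10,11,12,13,14,15): 1⊕0⊕0⊕0⊕1⊕0⊕0⊕0 = 0
Syndrome s8…s1 = 0111 → error at position 7.
Flip position 7: 001000010001000 → 001000110001000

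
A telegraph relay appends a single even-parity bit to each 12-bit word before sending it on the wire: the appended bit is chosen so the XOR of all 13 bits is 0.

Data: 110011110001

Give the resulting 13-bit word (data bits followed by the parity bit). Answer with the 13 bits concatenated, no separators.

1100111100011

XOR of the 12 data bits: 1⊕1⊕0⊕0⊕1⊕1⊕1⊕1⊕0⊕0⊕0⊕1 = 1
Parity bit = 1 (so all 13 bits XOR to 0).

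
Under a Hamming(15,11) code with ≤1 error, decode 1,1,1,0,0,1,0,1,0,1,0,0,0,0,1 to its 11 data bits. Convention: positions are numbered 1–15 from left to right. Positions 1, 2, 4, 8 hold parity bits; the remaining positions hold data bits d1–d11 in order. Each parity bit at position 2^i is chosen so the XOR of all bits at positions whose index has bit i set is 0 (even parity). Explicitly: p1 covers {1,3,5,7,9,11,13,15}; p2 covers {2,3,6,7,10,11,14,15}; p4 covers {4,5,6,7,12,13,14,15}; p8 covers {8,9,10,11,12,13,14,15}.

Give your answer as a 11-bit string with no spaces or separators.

10100110001

s1 (pos 1,3,5,7,9,11,13,15): 1⊕1⊕0⊕0⊕0⊕0⊕0⊕1 = 1
s2 (pos 2,3,6,7,10,11,14,15): 1⊕1⊕1⊕0⊕1⊕0⊕0⊕1 = 1
s4 (pos 4,5,6,7,12,13,14,15): 0⊕0⊕1⊕0⊕0⊕0⊕0⊕1 = 0
s8 (pos 8,9,10,11,12,13,14,15): 1⊕0⊕1⊕0⊕0⊕0⊕0⊕1 = 1
Syndrome s8…s1 = 1011 → error at position 11.
Flip position 11: 111001010100001 → 111001010110001
Read data bits from positions 3,5,6,7,9,10,11,12,13,14,15: 10100110001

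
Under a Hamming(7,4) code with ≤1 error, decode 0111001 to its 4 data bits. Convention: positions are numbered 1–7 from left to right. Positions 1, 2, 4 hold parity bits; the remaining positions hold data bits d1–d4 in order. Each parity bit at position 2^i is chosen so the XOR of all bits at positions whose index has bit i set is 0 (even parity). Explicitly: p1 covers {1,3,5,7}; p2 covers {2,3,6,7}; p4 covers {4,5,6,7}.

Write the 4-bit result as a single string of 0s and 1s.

s1 (pos 1,3,5,7): 0⊕1⊕0⊕1 = 0
s2 (pos 2,3,6,7): 1⊕1⊕0⊕1 = 1
s4 (pos 4,5,6,7): 1⊕0⊕0⊕1 = 0
Syndrome s4…s1 = 010 → error at position 2.
Flip position 2: 0111001 → 0011001
Read data bits from positions 3,5,6,7: 1001

1001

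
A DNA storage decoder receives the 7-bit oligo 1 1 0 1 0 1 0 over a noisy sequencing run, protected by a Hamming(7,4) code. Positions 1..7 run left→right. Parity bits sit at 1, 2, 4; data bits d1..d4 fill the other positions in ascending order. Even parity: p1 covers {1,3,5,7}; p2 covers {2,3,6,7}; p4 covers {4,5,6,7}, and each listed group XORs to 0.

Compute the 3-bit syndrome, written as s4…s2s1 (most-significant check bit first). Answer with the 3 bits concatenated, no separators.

001

s1 (pos 1,3,5,7): 1⊕0⊕0⊕0 = 1
s2 (pos 2,3,6,7): 1⊕0⊕1⊕0 = 0
s4 (pos 4,5,6,7): 1⊕0⊕1⊕0 = 0
Syndrome s4…s1 = 001 → error at position 1.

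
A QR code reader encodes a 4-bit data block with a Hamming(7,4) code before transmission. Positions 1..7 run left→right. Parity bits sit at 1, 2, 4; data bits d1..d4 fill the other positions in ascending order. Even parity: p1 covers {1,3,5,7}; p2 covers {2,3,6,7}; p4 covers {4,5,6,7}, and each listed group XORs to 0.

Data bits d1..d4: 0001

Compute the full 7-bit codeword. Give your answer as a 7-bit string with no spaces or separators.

Place data at non-parity positions: p1 p2 0 p4 0 0 1
p1 (pos 1,3,5,7): XOR of data positions = 0⊕0⊕1 = 1
p2 (pos 2,3,6,7): XOR of data positions = 0⊕0⊕1 = 1
p4 (pos 4,5,6,7): XOR of data positions = 0⊕0⊕1 = 1
Codeword: 1101001

1101001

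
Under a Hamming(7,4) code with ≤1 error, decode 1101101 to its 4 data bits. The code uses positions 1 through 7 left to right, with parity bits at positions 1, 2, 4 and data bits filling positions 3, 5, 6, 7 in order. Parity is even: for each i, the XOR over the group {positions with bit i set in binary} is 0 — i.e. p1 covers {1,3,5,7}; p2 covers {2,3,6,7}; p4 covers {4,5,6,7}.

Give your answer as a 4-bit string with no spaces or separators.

0001

s1 (pos 1,3,5,7): 1⊕0⊕1⊕1 = 1
s2 (pos 2,3,6,7): 1⊕0⊕0⊕1 = 0
s4 (pos 4,5,6,7): 1⊕1⊕0⊕1 = 1
Syndrome s4…s1 = 101 → error at position 5.
Flip position 5: 1101101 → 1101001
Read data bits from positions 3,5,6,7: 0001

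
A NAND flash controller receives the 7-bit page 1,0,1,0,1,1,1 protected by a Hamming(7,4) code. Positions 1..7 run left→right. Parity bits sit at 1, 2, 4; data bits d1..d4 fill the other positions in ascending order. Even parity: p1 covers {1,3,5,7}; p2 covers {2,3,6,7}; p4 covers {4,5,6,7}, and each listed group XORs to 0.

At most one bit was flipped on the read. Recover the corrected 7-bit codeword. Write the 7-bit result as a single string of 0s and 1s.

1010101

s1 (pos 1,3,5,7): 1⊕1⊕1⊕1 = 0
s2 (pos 2,3,6,7): 0⊕1⊕1⊕1 = 1
s4 (pos 4,5,6,7): 0⊕1⊕1⊕1 = 1
Syndrome s4…s1 = 110 → error at position 6.
Flip position 6: 1010111 → 1010101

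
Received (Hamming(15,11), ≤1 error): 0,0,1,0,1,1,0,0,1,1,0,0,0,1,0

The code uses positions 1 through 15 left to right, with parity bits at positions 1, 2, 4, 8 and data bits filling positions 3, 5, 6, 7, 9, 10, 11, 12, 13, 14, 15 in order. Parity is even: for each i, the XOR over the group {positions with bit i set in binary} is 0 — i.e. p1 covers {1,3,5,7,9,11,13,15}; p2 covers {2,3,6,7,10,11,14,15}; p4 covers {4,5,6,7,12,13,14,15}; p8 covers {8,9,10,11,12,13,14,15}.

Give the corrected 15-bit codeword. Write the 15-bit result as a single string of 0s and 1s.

s1 (pos 1,3,5,7,9,11,13,15): 0⊕1⊕1⊕0⊕1⊕0⊕0⊕0 = 1
s2 (pos 2,3,6,7,10,11,14,15): 0⊕1⊕1⊕0⊕1⊕0⊕1⊕0 = 0
s4 (pos 4,5,6,7,12,13,14,15): 0⊕1⊕1⊕0⊕0⊕0⊕1⊕0 = 1
s8 (pos 8,9,10,11,12,13,14,15): 0⊕1⊕1⊕0⊕0⊕0⊕1⊕0 = 1
Syndrome s8…s1 = 1101 → error at position 13.
Flip position 13: 001011001100010 → 001011001100110

001011001100110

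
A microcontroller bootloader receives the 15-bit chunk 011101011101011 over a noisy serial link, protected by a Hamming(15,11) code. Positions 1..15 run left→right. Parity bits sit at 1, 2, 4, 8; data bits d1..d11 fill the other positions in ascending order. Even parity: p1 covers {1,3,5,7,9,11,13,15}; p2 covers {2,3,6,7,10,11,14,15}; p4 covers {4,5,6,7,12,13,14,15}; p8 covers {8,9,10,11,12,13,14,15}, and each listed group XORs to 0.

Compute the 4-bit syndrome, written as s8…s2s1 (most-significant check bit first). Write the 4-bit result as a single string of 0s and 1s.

s1 (pos 1,3,5,7,9,11,13,15): 0⊕1⊕0⊕0⊕1⊕0⊕0⊕1 = 1
s2 (pos 2,3,6,7,10,11,14,15): 1⊕1⊕1⊕0⊕1⊕0⊕1⊕1 = 0
s4 (pos 4,5,6,7,12,13,14,15): 1⊕0⊕1⊕0⊕1⊕0⊕1⊕1 = 1
s8 (pos 8,9,10,11,12,13,14,15): 1⊕1⊕1⊕0⊕1⊕0⊕1⊕1 = 0
Syndrome s8…s1 = 0101 → error at position 5.

0101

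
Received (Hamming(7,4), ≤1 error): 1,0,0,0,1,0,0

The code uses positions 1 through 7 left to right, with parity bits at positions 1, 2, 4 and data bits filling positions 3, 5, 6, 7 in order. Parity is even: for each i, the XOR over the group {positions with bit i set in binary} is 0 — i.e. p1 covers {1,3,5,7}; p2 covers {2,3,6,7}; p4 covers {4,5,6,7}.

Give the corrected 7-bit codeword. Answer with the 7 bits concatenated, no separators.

1001100

s1 (pos 1,3,5,7): 1⊕0⊕1⊕0 = 0
s2 (pos 2,3,6,7): 0⊕0⊕0⊕0 = 0
s4 (pos 4,5,6,7): 0⊕1⊕0⊕0 = 1
Syndrome s4…s1 = 100 → error at position 4.
Flip position 4: 1000100 → 1001100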